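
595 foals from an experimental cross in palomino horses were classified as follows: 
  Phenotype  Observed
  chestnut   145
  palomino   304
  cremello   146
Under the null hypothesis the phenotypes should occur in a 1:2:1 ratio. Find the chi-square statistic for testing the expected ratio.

0.287

Total ratio parts = 4. Expected numbers out of 595:
  chestnut: 595 × 1/4 = 148.75
  palomino: 595 × 2/4 = 297.5
  cremello: 595 × 1/4 = 148.75
χ² = Σ (O − E)² / E
  chestnut: (145 − 148.75)² / 148.75 = 0.0945
  palomino: (304 − 297.5)² / 297.5 = 0.1420
  cremello: (146 − 148.75)² / 148.75 = 0.0508
χ² = 0.0945 + 0.1420 + 0.0508 = 0.2873 ≈ 0.287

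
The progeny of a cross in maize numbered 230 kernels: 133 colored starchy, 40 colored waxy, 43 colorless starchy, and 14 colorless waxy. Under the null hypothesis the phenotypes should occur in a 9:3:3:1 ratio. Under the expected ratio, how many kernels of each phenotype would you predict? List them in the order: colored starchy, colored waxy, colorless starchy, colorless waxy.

129.375, 43.125, 43.125, 14.375

Expected counts for N = 230 under a 9:3:3:1 ratio (total parts = 16):
  colored starchy: 230 × 9/16 = 129.375
  colored waxy: 230 × 3/16 = 43.125
  colorless starchy: 230 × 3/16 = 43.125
  colorless waxy: 230 × 1/16 = 14.375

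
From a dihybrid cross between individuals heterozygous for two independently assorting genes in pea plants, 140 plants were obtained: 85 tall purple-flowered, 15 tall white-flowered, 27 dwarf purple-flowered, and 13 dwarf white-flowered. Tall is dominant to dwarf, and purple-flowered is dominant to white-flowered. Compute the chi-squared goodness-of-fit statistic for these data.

7.403

A dihybrid F₂ with independent assortment and complete dominance at both loci gives a 9:3:3:1 phenotypic ratio.
Total ratio parts = 16. Expected numbers out of 140:
  tall purple-flowered: 140 × 9/16 = 78.75
  tall white-flowered: 140 × 3/16 = 26.25
  dwarf purple-flowered: 140 × 3/16 = 26.25
  dwarf white-flowered: 140 × 1/16 = 8.75
χ² = Σ (O − E)² / E
  tall purple-flowered: (85 − 78.75)² / 78.75 = 0.4960
  tall white-flowered: (15 − 26.25)² / 26.25 = 4.8214
  dwarf purple-flowered: (27 − 26.25)² / 26.25 = 0.0214
  dwarf white-flowered: (13 − 8.75)² / 8.75 = 2.0643
χ² = 0.4960 + 4.8214 + 0.0214 + 2.0643 = 7.4031 ≈ 7.403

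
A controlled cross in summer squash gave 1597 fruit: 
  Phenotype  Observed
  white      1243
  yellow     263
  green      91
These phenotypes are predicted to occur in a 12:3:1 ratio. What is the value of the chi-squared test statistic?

Total ratio parts = 16. Expected numbers out of 1597:
  white: 1597 × 12/16 = 1197.75
  yellow: 1597 × 3/16 = 299.4375
  green: 1597 × 1/16 = 99.8125
χ² = Σ (O − E)² / E
  white: (1243 − 1197.75)² / 1197.75 = 1.7095
  yellow: (263 − 299.4375)² / 299.4375 = 4.4340
  green: (91 − 99.8125)² / 99.8125 = 0.7781
χ² = 1.7095 + 4.4340 + 0.7781 = 6.9216 ≈ 6.922

6.922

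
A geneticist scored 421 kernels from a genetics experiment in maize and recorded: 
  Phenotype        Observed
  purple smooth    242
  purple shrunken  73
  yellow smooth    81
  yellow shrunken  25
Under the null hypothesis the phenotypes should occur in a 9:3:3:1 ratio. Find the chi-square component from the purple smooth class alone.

Expected counts for N = 421 under a 9:3:3:1 ratio (total parts = 16):
  purple smooth: 421 × 9/16 = 236.8125
  purple shrunken: 421 × 3/16 = 78.9375
  yellow smooth: 421 × 3/16 = 78.9375
  yellow shrunken: 421 × 1/16 = 26.3125
Contribution of purple smooth: (242 − 236.8125)² / 236.8125 = 0.1136

0.114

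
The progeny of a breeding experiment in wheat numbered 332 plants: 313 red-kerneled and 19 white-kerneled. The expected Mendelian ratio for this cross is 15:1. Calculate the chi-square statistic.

0.157

Total ratio parts = 16. Expected numbers out of 332:
  red-kerneled: 332 × 15/16 = 311.25
  white-kerneled: 332 × 1/16 = 20.75
χ² = Σ (O − E)² / E
  red-kerneled: (313 − 311.25)² / 311.25 = 0.0098
  white-kerneled: (19 − 20.75)² / 20.75 = 0.1476
χ² = 0.0098 + 0.1476 = 0.1574 ≈ 0.157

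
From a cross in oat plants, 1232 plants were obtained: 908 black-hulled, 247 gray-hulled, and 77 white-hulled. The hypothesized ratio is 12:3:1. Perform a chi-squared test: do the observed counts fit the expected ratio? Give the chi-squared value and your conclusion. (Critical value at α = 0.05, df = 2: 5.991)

1.385; consistent

The 12:3:1 ratio has 16 parts, so with N = 1232 the expected counts are:
  black-hulled: 1232 × 12/16 = 924
  gray-hulled: 1232 × 3/16 = 231
  white-hulled: 1232 × 1/16 = 77
χ² = Σ (O − E)² / E
  black-hulled: (908 − 924)² / 924 = 0.2771
  gray-hulled: (247 − 231)² / 231 = 1.1082
  white-hulled: (77 − 77)² / 77 = 0.0000
χ² = 0.2771 + 1.1082 + 0.0000 = 1.3853 ≈ 1.385
Degrees of freedom = 3 − 1 = 2; critical value at α = 0.05 is 5.991.
Since 1.385 < 5.991, we fail to reject the null hypothesis — the data are consistent with the 12:3:1 ratio.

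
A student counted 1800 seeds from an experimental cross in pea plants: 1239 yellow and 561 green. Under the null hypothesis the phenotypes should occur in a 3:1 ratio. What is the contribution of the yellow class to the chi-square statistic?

9.127

Under the 3:1 hypothesis (Σ ratio = 4, N = 1800):
  yellow: 1800 × 3/4 = 1350
  green: 1800 × 1/4 = 450
Contribution of yellow: (1239 − 1350)² / 1350 = 9.1267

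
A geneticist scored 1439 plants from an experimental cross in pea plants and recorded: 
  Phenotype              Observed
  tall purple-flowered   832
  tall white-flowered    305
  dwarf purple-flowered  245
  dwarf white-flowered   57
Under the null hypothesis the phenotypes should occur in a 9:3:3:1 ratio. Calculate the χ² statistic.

19.562

Expected counts for N = 1439 under a 9:3:3:1 ratio (total parts = 16):
  tall purple-flowered: 1439 × 9/16 = 809.4375
  tall white-flowered: 1439 × 3/16 = 269.8125
  dwarf purple-flowered: 1439 × 3/16 = 269.8125
  dwarf white-flowered: 1439 × 1/16 = 89.9375
χ² = Σ (O − E)² / E
  tall purple-flowered: (832 − 809.4375)² / 809.4375 = 0.6289
  tall white-flowered: (305 − 269.8125)² / 269.8125 = 4.5890
  dwarf purple-flowered: (245 − 269.8125)² / 269.8125 = 2.2818
  dwarf white-flowered: (57 − 89.9375)² / 89.9375 = 12.0626
χ² = 0.6289 + 4.5890 + 2.2818 + 12.0626 = 19.5623 ≈ 19.562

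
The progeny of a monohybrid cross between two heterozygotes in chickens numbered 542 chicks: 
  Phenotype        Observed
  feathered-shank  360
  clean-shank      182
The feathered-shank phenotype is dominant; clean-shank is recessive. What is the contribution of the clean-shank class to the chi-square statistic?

15.958

For a monohybrid cross between heterozygotes with complete dominance, the expected phenotypic ratio is 3:1.
Total ratio parts = 4. Expected numbers out of 542:
  feathered-shank: 542 × 3/4 = 406.5
  clean-shank: 542 × 1/4 = 135.5
Contribution of clean-shank: (182 − 135.5)² / 135.5 = 15.9576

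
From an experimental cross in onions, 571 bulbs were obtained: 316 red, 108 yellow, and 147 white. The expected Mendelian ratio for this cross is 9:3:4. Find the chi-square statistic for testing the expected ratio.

Total ratio parts = 16. Expected numbers out of 571:
  red: 571 × 9/16 = 321.1875
  yellow: 571 × 3/16 = 107.0625
  white: 571 × 4/16 = 142.75
χ² = Σ (O − E)² / E
  red: (316 − 321.1875)² / 321.1875 = 0.0838
  yellow: (108 − 107.0625)² / 107.0625 = 0.0082
  white: (147 − 142.75)² / 142.75 = 0.1265
χ² = 0.0838 + 0.0082 + 0.1265 = 0.2185 ≈ 0.219

0.219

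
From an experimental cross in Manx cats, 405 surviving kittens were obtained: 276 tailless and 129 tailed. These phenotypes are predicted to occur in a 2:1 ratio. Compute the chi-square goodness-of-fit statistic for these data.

0.400

The 2:1 ratio has 3 parts, so with N = 405 the expected counts are:
  tailless: 405 × 2/3 = 270
  tailed: 405 × 1/3 = 135
χ² = Σ (O − E)² / E
  tailless: (276 − 270)² / 270 = 0.1333
  tailed: (129 − 135)² / 135 = 0.2667
χ² = 0.1333 + 0.2667 = 0.400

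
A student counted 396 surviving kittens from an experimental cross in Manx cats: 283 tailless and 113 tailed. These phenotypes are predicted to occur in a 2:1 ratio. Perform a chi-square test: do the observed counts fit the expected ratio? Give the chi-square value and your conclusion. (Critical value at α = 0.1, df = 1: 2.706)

Total ratio parts = 3. Expected numbers out of 396:
  tailless: 396 × 2/3 = 264
  tailed: 396 × 1/3 = 132
χ² = Σ (O − E)² / E
  tailless: (283 − 264)² / 264 = 1.3674
  tailed: (113 − 132)² / 132 = 2.7348
χ² = 1.3674 + 2.7348 = 4.1022 ≈ 4.102
Degrees of freedom = 2 − 1 = 1; critical value at α = 0.1 is 2.706.
Since 4.102 > 2.706, we reject the null hypothesis — the data do not fit the 2:1 ratio.

4.102; not consistent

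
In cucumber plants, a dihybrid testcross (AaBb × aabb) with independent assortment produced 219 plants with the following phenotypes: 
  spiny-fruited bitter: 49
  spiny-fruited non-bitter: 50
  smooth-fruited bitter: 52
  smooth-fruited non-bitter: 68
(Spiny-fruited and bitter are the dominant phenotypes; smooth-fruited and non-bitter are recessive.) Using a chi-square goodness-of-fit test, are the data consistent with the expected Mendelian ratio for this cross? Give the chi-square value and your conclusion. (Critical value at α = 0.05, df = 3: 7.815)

A dihybrid testcross with independent assortment gives a 1:1:1:1 ratio.
Expected counts for N = 219 under a 1:1:1:1 ratio (total parts = 4):
  spiny-fruited bitter: 219 × 1/4 = 54.75
  spiny-fruited non-bitter: 219 × 1/4 = 54.75
  smooth-fruited bitter: 219 × 1/4 = 54.75
  smooth-fruited non-bitter: 219 × 1/4 = 54.75
χ² = Σ (O − E)² / E
  spiny-fruited bitter: (49 − 54.75)² / 54.75 = 0.6039
  spiny-fruited non-bitter: (50 − 54.75)² / 54.75 = 0.4121
  smooth-fruited bitter: (52 − 54.75)² / 54.75 = 0.1381
  smooth-fruited non-bitter: (68 − 54.75)² / 54.75 = 3.2066
χ² = 0.6039 + 0.4121 + 0.1381 + 3.2066 = 4.3607 ≈ 4.361
Degrees of freedom = 4 − 1 = 3; critical value at α = 0.05 is 7.815.
Since 4.361 < 7.815, we fail to reject the null hypothesis — the data are consistent with the 1:1:1:1 ratio.

4.361; consistent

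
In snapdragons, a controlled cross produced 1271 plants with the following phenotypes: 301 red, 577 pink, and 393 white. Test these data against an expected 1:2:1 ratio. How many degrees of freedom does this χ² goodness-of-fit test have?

2

A goodness-of-fit test with 3 phenotype classes has df = 3 − 1 = 2.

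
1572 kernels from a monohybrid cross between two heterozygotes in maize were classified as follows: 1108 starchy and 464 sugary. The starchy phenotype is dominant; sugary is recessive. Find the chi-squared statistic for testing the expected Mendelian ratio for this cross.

For a monohybrid cross between heterozygotes with complete dominance, the expected phenotypic ratio is 3:1.
Under the 3:1 hypothesis (Σ ratio = 4, N = 1572):
  starchy: 1572 × 3/4 = 1179
  sugary: 1572 × 1/4 = 393
χ² = Σ (O − E)² / E
  starchy: (1108 − 1179)² / 1179 = 4.2757
  sugary: (464 − 393)² / 393 = 12.8270
χ² = 4.2757 + 12.8270 = 17.1027 ≈ 17.103

17.103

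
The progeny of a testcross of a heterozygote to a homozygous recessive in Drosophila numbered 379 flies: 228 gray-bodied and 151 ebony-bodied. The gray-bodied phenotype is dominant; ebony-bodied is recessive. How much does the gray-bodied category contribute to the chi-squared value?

7.822

A testcross of a heterozygote (Aa × aa) gives a 1:1 phenotypic ratio.
Total ratio parts = 2. Expected numbers out of 379:
  gray-bodied: 379 × 1/2 = 189.5
  ebony-bodied: 379 × 1/2 = 189.5
Contribution of gray-bodied: (228 − 189.5)² / 189.5 = 7.8219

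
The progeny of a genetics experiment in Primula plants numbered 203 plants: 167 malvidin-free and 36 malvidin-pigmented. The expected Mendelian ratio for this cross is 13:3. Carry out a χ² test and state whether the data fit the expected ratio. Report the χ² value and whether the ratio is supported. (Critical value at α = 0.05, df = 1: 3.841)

0.138; consistent

Total ratio parts = 16. Expected numbers out of 203:
  malvidin-free: 203 × 13/16 = 164.9375
  malvidin-pigmented: 203 × 3/16 = 38.0625
χ² = Σ (O − E)² / E
  malvidin-free: (167 − 164.9375)² / 164.9375 = 0.0258
  malvidin-pigmented: (36 − 38.0625)² / 38.0625 = 0.1118
χ² = 0.0258 + 0.1118 = 0.1376 ≈ 0.138
Degrees of freedom = 2 − 1 = 1; critical value at α = 0.05 is 3.841.
Since 0.138 < 3.841, we fail to reject the null hypothesis — the data are consistent with the 13:3 ratio.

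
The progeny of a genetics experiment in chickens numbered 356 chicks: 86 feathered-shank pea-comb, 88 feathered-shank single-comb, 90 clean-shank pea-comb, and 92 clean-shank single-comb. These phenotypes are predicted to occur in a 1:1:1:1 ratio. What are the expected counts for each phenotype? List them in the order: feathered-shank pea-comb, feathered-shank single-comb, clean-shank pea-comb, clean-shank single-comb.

Under the 1:1:1:1 hypothesis (Σ ratio = 4, N = 356):
  feathered-shank pea-comb: 356 × 1/4 = 89
  feathered-shank single-comb: 356 × 1/4 = 89
  clean-shank pea-comb: 356 × 1/4 = 89
  clean-shank single-comb: 356 × 1/4 = 89

89, 89, 89, 89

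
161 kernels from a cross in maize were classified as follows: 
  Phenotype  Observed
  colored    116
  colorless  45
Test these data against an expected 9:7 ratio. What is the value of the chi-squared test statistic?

16.331

Under the 9:7 hypothesis (Σ ratio = 16, N = 161):
  colored: 161 × 9/16 = 90.5625
  colorless: 161 × 7/16 = 70.4375
χ² = Σ (O − E)² / E
  colored: (116 − 90.5625)² / 90.5625 = 7.1450
  colorless: (45 − 70.4375)² / 70.4375 = 9.1864
χ² = 7.1450 + 9.1864 = 16.3314 ≈ 16.331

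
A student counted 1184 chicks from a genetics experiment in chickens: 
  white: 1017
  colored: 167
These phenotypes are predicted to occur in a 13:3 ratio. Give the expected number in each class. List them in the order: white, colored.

962, 222

Under the 13:3 hypothesis (Σ ratio = 16, N = 1184):
  white: 1184 × 13/16 = 962
  colored: 1184 × 3/16 = 222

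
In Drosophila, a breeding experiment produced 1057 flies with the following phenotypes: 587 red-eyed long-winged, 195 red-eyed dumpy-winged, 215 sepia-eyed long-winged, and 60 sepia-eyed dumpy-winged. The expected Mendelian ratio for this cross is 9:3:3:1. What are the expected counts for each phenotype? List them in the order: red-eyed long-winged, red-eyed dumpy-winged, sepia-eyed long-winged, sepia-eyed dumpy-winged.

Total ratio parts = 16. Expected numbers out of 1057:
  red-eyed long-winged: 1057 × 9/16 = 594.5625
  red-eyed dumpy-winged: 1057 × 3/16 = 198.1875
  sepia-eyed long-winged: 1057 × 3/16 = 198.1875
  sepia-eyed dumpy-winged: 1057 × 1/16 = 66.0625

594.5625, 198.1875, 198.1875, 66.0625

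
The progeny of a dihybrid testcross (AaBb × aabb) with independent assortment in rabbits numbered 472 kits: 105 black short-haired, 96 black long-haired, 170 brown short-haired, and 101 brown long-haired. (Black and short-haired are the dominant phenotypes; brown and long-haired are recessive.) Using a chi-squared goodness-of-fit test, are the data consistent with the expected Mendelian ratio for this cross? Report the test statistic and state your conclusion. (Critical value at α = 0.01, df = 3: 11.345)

30.898; not consistent

A dihybrid testcross with independent assortment gives a 1:1:1:1 ratio.
Under the 1:1:1:1 hypothesis (Σ ratio = 4, N = 472):
  black short-haired: 472 × 1/4 = 118
  black long-haired: 472 × 1/4 = 118
  brown short-haired: 472 × 1/4 = 118
  brown long-haired: 472 × 1/4 = 118
χ² = Σ (O − E)² / E
  black short-haired: (105 − 118)² / 118 = 1.4322
  black long-haired: (96 − 118)² / 118 = 4.1017
  brown short-haired: (170 − 118)² / 118 = 22.9153
  brown long-haired: (101 − 118)² / 118 = 2.4492
χ² = 1.4322 + 4.1017 + 22.9153 + 2.4492 = 30.8984 ≈ 30.898
Degrees of freedom = 4 − 1 = 3; critical value at α = 0.01 is 11.345.
Since 30.898 > 11.345, we reject the null hypothesis — the data do not fit the 1:1:1:1 ratio.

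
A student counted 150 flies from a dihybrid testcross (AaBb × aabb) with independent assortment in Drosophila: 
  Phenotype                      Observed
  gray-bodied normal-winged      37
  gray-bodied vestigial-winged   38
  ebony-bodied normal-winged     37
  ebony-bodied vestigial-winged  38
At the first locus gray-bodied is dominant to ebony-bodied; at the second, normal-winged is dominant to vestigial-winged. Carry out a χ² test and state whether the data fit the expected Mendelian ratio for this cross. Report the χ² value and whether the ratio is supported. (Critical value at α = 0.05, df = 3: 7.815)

0.027; consistent

A dihybrid testcross with independent assortment gives a 1:1:1:1 ratio.
Under the 1:1:1:1 hypothesis (Σ ratio = 4, N = 150):
  gray-bodied normal-winged: 150 × 1/4 = 37.5
  gray-bodied vestigial-winged: 150 × 1/4 = 37.5
  ebony-bodied normal-winged: 150 × 1/4 = 37.5
  ebony-bodied vestigial-winged: 150 × 1/4 = 37.5
χ² = Σ (O − E)² / E
  gray-bodied normal-winged: (37 − 37.5)² / 37.5 = 0.0067
  gray-bodied vestigial-winged: (38 − 37.5)² / 37.5 = 0.0067
  ebony-bodied normal-winged: (37 − 37.5)² / 37.5 = 0.0067
  ebony-bodied vestigial-winged: (38 − 37.5)² / 37.5 = 0.0067
χ² = 0.0067 + 0.0067 + 0.0067 + 0.0067 = 0.0268 ≈ 0.027
Degrees of freedom = 4 − 1 = 3; critical value at α = 0.05 is 7.815.
Since 0.027 < 7.815, we fail to reject the null hypothesis — the data are consistent with the 1:1:1:1 ratio.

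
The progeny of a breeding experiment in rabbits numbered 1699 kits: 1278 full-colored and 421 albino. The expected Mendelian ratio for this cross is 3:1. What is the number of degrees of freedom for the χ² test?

1

A goodness-of-fit test with 2 phenotype classes has df = 2 − 1 = 1.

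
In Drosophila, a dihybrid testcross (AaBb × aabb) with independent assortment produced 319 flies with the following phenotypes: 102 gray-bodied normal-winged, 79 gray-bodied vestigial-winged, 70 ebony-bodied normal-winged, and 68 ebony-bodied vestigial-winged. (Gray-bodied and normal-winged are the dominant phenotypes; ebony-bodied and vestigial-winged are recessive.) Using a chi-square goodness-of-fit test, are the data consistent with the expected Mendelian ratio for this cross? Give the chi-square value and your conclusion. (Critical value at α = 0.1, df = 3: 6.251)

A dihybrid testcross with independent assortment gives a 1:1:1:1 ratio.
Under the 1:1:1:1 hypothesis (Σ ratio = 4, N = 319):
  gray-bodied normal-winged: 319 × 1/4 = 79.75
  gray-bodied vestigial-winged: 319 × 1/4 = 79.75
  ebony-bodied normal-winged: 319 × 1/4 = 79.75
  ebony-bodied vestigial-winged: 319 × 1/4 = 79.75
χ² = Σ (O − E)² / E
  gray-bodied normal-winged: (102 − 79.75)² / 79.75 = 6.2077
  gray-bodied vestigial-winged: (79 − 79.75)² / 79.75 = 0.0071
  ebony-bodied normal-winged: (70 − 79.75)² / 79.75 = 1.1920
  ebony-bodied vestigial-winged: (68 − 79.75)² / 79.75 = 1.7312
χ² = 6.2077 + 0.0071 + 1.1920 + 1.7312 = 9.138
Degrees of freedom = 4 − 1 = 3; critical value at α = 0.1 is 6.251.
Since 9.138 > 6.251, we reject the null hypothesis — the data do not fit the 1:1:1:1 ratio.

9.138; not consistent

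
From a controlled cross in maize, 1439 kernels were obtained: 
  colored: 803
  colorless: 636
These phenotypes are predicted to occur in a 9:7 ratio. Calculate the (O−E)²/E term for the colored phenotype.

0.051

Total ratio parts = 16. Expected numbers out of 1439:
  colored: 1439 × 9/16 = 809.4375
  colorless: 1439 × 7/16 = 629.5625
Contribution of colored: (803 − 809.4375)² / 809.4375 = 0.0512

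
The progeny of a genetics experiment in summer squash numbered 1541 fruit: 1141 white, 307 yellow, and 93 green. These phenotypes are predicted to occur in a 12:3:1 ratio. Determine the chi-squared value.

The 12:3:1 ratio has 16 parts, so with N = 1541 the expected counts are:
  white: 1541 × 12/16 = 1155.75
  yellow: 1541 × 3/16 = 288.9375
  green: 1541 × 1/16 = 96.3125
χ² = Σ (O − E)² / E
  white: (1141 − 1155.75)² / 1155.75 = 0.1882
  yellow: (307 − 288.9375)² / 288.9375 = 1.1292
  green: (93 − 96.3125)² / 96.3125 = 0.1139
χ² = 0.1882 + 1.1292 + 0.1139 = 1.4313 ≈ 1.431

1.431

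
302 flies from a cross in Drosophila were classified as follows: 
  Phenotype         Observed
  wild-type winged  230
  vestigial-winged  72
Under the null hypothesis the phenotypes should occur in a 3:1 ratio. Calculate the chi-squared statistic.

Total ratio parts = 4. Expected numbers out of 302:
  wild-type winged: 302 × 3/4 = 226.5
  vestigial-winged: 302 × 1/4 = 75.5
χ² = Σ (O − E)² / E
  wild-type winged: (230 − 226.5)² / 226.5 = 0.0541
  vestigial-winged: (72 − 75.5)² / 75.5 = 0.1623
χ² = 0.0541 + 0.1623 = 0.2164 ≈ 0.216

0.216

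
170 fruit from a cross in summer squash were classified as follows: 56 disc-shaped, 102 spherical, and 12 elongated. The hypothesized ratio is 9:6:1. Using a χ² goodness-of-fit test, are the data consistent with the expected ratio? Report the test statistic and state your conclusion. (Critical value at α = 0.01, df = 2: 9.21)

Under the 9:6:1 hypothesis (Σ ratio = 16, N = 170):
  disc-shaped: 170 × 9/16 = 95.625
  spherical: 170 × 6/16 = 63.75
  elongated: 170 × 1/16 = 10.625
χ² = Σ (O − E)² / E
  disc-shaped: (56 − 95.625)² / 95.625 = 16.4198
  spherical: (102 − 63.75)² / 63.75 = 22.9500
  elongated: (12 − 10.625)² / 10.625 = 0.1779
χ² = 16.4198 + 22.9500 + 0.1779 = 39.5477 ≈ 39.548
Degrees of freedom = 3 − 1 = 2; critical value at α = 0.01 is 9.21.
Since 39.548 > 9.21, we reject the null hypothesis — the data do not fit the 9:6:1 ratio.

39.548; not consistent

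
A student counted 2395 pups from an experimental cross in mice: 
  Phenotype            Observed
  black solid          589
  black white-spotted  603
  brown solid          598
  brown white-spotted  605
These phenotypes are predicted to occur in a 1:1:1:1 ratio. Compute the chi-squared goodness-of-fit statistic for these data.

0.255

Total ratio parts = 4. Expected numbers out of 2395:
  black solid: 2395 × 1/4 = 598.75
  black white-spotted: 2395 × 1/4 = 598.75
  brown solid: 2395 × 1/4 = 598.75
  brown white-spotted: 2395 × 1/4 = 598.75
χ² = Σ (O − E)² / E
  black solid: (589 − 598.75)² / 598.75 = 0.1588
  black white-spotted: (603 − 598.75)² / 598.75 = 0.0302
  brown solid: (598 − 598.75)² / 598.75 = 0.0009
  brown white-spotted: (605 − 598.75)² / 598.75 = 0.0652
χ² = 0.1588 + 0.0302 + 0.0009 + 0.0652 = 0.2551 ≈ 0.255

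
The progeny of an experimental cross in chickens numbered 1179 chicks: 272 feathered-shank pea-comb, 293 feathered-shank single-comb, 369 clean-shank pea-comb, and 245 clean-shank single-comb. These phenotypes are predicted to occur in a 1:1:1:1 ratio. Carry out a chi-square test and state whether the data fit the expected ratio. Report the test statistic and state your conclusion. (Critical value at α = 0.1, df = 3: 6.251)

The 1:1:1:1 ratio has 4 parts, so with N = 1179 the expected counts are:
  feathered-shank pea-comb: 1179 × 1/4 = 294.75
  feathered-shank single-comb: 1179 × 1/4 = 294.75
  clean-shank pea-comb: 1179 × 1/4 = 294.75
  clean-shank single-comb: 1179 × 1/4 = 294.75
χ² = Σ (O − E)² / E
  feathered-shank pea-comb: (272 − 294.75)² / 294.75 = 1.7559
  feathered-shank single-comb: (293 − 294.75)² / 294.75 = 0.0104
  clean-shank pea-comb: (369 − 294.75)² / 294.75 = 18.7042
  clean-shank single-comb: (245 − 294.75)² / 294.75 = 8.3972
χ² = 1.7559 + 0.0104 + 18.7042 + 8.3972 = 28.8677 ≈ 28.868
Degrees of freedom = 4 − 1 = 3; critical value at α = 0.1 is 6.251.
Since 28.868 > 6.251, we reject the null hypothesis — the data do not fit the 1:1:1:1 ratio.

28.868; not consistent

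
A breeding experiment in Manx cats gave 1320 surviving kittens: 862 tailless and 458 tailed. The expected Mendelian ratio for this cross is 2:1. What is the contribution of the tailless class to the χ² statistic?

0.368

Expected counts for N = 1320 under a 2:1 ratio (total parts = 3):
  tailless: 1320 × 2/3 = 880
  tailed: 1320 × 1/3 = 440
Contribution of tailless: (862 − 880)² / 880 = 0.3682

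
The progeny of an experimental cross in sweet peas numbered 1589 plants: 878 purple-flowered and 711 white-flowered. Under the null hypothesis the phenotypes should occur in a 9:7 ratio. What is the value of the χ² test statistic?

Expected counts for N = 1589 under a 9:7 ratio (total parts = 16):
  purple-flowered: 1589 × 9/16 = 893.8125
  white-flowered: 1589 × 7/16 = 695.1875
χ² = Σ (O − E)² / E
  purple-flowered: (878 − 893.8125)² / 893.8125 = 0.2797
  white-flowered: (711 − 695.1875)² / 695.1875 = 0.3597
χ² = 0.2797 + 0.3597 = 0.6394 ≈ 0.639

0.639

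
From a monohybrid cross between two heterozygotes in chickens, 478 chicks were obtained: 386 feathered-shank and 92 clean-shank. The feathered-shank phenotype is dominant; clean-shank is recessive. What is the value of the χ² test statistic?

For a monohybrid cross between heterozygotes with complete dominance, the expected phenotypic ratio is 3:1.
Total ratio parts = 4. Expected numbers out of 478:
  feathered-shank: 478 × 3/4 = 358.5
  clean-shank: 478 × 1/4 = 119.5
χ² = Σ (O − E)² / E
  feathered-shank: (386 − 358.5)² / 358.5 = 2.1095
  clean-shank: (92 − 119.5)² / 119.5 = 6.3285
χ² = 2.1095 + 6.3285 = 8.438

8.438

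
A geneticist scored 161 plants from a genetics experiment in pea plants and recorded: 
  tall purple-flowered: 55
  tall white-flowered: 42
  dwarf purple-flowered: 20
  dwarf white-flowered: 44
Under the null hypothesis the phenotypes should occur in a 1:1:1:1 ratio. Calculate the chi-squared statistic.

16.019

Total ratio parts = 4. Expected numbers out of 161:
  tall purple-flowered: 161 × 1/4 = 40.25
  tall white-flowered: 161 × 1/4 = 40.25
  dwarf purple-flowered: 161 × 1/4 = 40.25
  dwarf white-flowered: 161 × 1/4 = 40.25
χ² = Σ (O − E)² / E
  tall purple-flowered: (55 − 40.25)² / 40.25 = 5.4053
  tall white-flowered: (42 − 40.25)² / 40.25 = 0.0761
  dwarf purple-flowered: (20 − 40.25)² / 40.25 = 10.1879
  dwarf white-flowered: (44 − 40.25)² / 40.25 = 0.3494
χ² = 5.4053 + 0.0761 + 10.1879 + 0.3494 = 16.0187 ≈ 16.019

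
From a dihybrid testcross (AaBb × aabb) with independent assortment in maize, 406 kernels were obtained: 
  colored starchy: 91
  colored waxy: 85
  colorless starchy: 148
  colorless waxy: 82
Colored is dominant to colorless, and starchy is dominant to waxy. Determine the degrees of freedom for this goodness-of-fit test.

A dihybrid testcross with independent assortment gives a 1:1:1:1 ratio.
A goodness-of-fit test with 4 phenotype classes has df = 4 − 1 = 3.

3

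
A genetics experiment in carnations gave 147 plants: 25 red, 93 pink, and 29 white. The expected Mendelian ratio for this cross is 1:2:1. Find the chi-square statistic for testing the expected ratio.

Under the 1:2:1 hypothesis (Σ ratio = 4, N = 147):
  red: 147 × 1/4 = 36.75
  pink: 147 × 2/4 = 73.5
  white: 147 × 1/4 = 36.75
χ² = Σ (O − E)² / E
  red: (25 − 36.75)² / 36.75 = 3.7568
  pink: (93 − 73.5)² / 73.5 = 5.1735
  white: (29 − 36.75)² / 36.75 = 1.6344
χ² = 3.7568 + 5.1735 + 1.6344 = 10.5647 ≈ 10.565

10.565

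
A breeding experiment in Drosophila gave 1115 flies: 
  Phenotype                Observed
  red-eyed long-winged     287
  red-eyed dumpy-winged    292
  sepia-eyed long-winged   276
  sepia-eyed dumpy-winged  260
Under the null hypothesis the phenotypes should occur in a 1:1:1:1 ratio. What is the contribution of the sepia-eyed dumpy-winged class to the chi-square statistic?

1.261

Expected counts for N = 1115 under a 1:1:1:1 ratio (total parts = 4):
  red-eyed long-winged: 1115 × 1/4 = 278.75
  red-eyed dumpy-winged: 1115 × 1/4 = 278.75
  sepia-eyed long-winged: 1115 × 1/4 = 278.75
  sepia-eyed dumpy-winged: 1115 × 1/4 = 278.75
Contribution of sepia-eyed dumpy-winged: (260 − 278.75)² / 278.75 = 1.2612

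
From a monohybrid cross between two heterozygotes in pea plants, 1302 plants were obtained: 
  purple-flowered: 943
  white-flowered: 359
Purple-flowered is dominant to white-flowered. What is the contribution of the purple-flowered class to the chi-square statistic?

1.149

For a monohybrid cross between heterozygotes with complete dominance, the expected phenotypic ratio is 3:1.
Total ratio parts = 4. Expected numbers out of 1302:
  purple-flowered: 1302 × 3/4 = 976.5
  white-flowered: 1302 × 1/4 = 325.5
Contribution of purple-flowered: (943 − 976.5)² / 976.5 = 1.1493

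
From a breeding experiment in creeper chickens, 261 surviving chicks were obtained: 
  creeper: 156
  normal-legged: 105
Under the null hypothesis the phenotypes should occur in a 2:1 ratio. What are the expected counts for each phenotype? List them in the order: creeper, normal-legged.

174, 87

Total ratio parts = 3. Expected numbers out of 261:
  creeper: 261 × 2/3 = 174
  normal-legged: 261 × 1/3 = 87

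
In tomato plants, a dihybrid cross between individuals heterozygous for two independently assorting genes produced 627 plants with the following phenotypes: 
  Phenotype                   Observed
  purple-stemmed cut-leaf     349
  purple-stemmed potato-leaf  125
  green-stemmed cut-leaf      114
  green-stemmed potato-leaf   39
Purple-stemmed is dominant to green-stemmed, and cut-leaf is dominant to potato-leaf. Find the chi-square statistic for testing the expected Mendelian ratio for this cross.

A dihybrid F₂ with independent assortment and complete dominance at both loci gives a 9:3:3:1 phenotypic ratio.
Expected counts for N = 627 under a 9:3:3:1 ratio (total parts = 16):
  purple-stemmed cut-leaf: 627 × 9/16 = 352.6875
  purple-stemmed potato-leaf: 627 × 3/16 = 117.5625
  green-stemmed cut-leaf: 627 × 3/16 = 117.5625
  green-stemmed potato-leaf: 627 × 1/16 = 39.1875
χ² = Σ (O − E)² / E
  purple-stemmed cut-leaf: (349 − 352.6875)² / 352.6875 = 0.0386
  purple-stemmed potato-leaf: (125 − 117.5625)² / 117.5625 = 0.4705
  green-stemmed cut-leaf: (114 − 117.5625)² / 117.5625 = 0.1080
  green-stemmed potato-leaf: (39 − 39.1875)² / 39.1875 = 0.0009
χ² = 0.0386 + 0.4705 + 0.1080 + 0.0009 = 0.618

0.618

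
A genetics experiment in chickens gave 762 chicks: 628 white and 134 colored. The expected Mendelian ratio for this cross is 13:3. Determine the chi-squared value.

Expected counts for N = 762 under a 13:3 ratio (total parts = 16):
  white: 762 × 13/16 = 619.125
  colored: 762 × 3/16 = 142.875
χ² = Σ (O − E)² / E
  white: (628 − 619.125)² / 619.125 = 0.1272
  colored: (134 − 142.875)² / 142.875 = 0.5513
χ² = 0.1272 + 0.5513 = 0.6785 ≈ 0.679

0.679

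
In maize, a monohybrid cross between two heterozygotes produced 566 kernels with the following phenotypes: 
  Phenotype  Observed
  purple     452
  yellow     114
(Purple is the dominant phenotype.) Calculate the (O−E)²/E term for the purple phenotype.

For a monohybrid cross between heterozygotes with complete dominance, the expected phenotypic ratio is 3:1.
Expected counts for N = 566 under a 3:1 ratio (total parts = 4):
  purple: 566 × 3/4 = 424.5
  yellow: 566 × 1/4 = 141.5
Contribution of purple: (452 − 424.5)² / 424.5 = 1.7815

1.782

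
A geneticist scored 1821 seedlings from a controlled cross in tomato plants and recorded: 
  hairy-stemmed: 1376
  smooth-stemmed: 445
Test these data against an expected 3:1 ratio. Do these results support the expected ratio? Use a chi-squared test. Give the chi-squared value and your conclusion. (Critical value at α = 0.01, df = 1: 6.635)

0.308; consistent

The 3:1 ratio has 4 parts, so with N = 1821 the expected counts are:
  hairy-stemmed: 1821 × 3/4 = 1365.75
  smooth-stemmed: 1821 × 1/4 = 455.25
χ² = Σ (O − E)² / E
  hairy-stemmed: (1376 − 1365.75)² / 1365.75 = 0.0769
  smooth-stemmed: (445 − 455.25)² / 455.25 = 0.2308
χ² = 0.0769 + 0.2308 = 0.3077 ≈ 0.308
Degrees of freedom = 2 − 1 = 1; critical value at α = 0.01 is 6.635.
Since 0.308 < 6.635, we fail to reject the null hypothesis — the data are consistent with the 3:1 ratio.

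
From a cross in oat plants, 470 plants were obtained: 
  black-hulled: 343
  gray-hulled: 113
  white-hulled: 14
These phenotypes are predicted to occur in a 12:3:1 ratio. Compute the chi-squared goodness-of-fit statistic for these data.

15.325

Expected counts for N = 470 under a 12:3:1 ratio (total parts = 16):
  black-hulled: 470 × 12/16 = 352.5
  gray-hulled: 470 × 3/16 = 88.125
  white-hulled: 470 × 1/16 = 29.375
χ² = Σ (O − E)² / E
  black-hulled: (343 − 352.5)² / 352.5 = 0.2560
  gray-hulled: (113 − 88.125)² / 88.125 = 7.0215
  white-hulled: (14 − 29.375)² / 29.375 = 8.0473
χ² = 0.2560 + 7.0215 + 8.0473 = 15.3248 ≈ 15.325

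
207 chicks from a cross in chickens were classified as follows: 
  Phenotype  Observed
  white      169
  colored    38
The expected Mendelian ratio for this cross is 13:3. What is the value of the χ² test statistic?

0.021

Total ratio parts = 16. Expected numbers out of 207:
  white: 207 × 13/16 = 168.1875
  colored: 207 × 3/16 = 38.8125
χ² = Σ (O − E)² / E
  white: (169 − 168.1875)² / 168.1875 = 0.0039
  colored: (38 − 38.8125)² / 38.8125 = 0.0170
χ² = 0.0039 + 0.0170 = 0.0209 ≈ 0.021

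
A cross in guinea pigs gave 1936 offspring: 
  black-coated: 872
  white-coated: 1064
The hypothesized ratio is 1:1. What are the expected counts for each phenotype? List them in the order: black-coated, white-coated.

968, 968

Expected counts for N = 1936 under a 1:1 ratio (total parts = 2):
  black-coated: 1936 × 1/2 = 968
  white-coated: 1936 × 1/2 = 968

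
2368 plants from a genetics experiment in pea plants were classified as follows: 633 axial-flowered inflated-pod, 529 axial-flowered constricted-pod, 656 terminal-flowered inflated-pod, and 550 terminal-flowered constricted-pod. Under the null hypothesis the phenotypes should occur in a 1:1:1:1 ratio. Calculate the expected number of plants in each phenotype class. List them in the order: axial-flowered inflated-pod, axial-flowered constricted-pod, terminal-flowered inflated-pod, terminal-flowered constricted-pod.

Expected counts for N = 2368 under a 1:1:1:1 ratio (total parts = 4):
  axial-flowered inflated-pod: 2368 × 1/4 = 592
  axial-flowered constricted-pod: 2368 × 1/4 = 592
  terminal-flowered inflated-pod: 2368 × 1/4 = 592
  terminal-flowered constricted-pod: 2368 × 1/4 = 592

592, 592, 592, 592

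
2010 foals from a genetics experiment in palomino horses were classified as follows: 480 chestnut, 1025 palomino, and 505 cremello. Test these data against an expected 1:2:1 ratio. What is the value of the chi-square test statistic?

Under the 1:2:1 hypothesis (Σ ratio = 4, N = 2010):
  chestnut: 2010 × 1/4 = 502.5
  palomino: 2010 × 2/4 = 1005
  cremello: 2010 × 1/4 = 502.5
χ² = Σ (O − E)² / E
  chestnut: (480 − 502.5)² / 502.5 = 1.0075
  palomino: (1025 − 1005)² / 1005 = 0.3980
  cremello: (505 − 502.5)² / 502.5 = 0.0124
χ² = 1.0075 + 0.3980 + 0.0124 = 1.4179 ≈ 1.418

1.418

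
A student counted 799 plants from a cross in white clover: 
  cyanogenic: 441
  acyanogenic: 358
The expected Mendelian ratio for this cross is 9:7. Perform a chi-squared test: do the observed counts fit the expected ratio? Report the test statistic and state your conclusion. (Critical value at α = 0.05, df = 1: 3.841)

0.362; consistent

Expected counts for N = 799 under a 9:7 ratio (total parts = 16):
  cyanogenic: 799 × 9/16 = 449.4375
  acyanogenic: 799 × 7/16 = 349.5625
χ² = Σ (O − E)² / E
  cyanogenic: (441 − 449.4375)² / 449.4375 = 0.1584
  acyanogenic: (358 − 349.5625)² / 349.5625 = 0.2037
χ² = 0.1584 + 0.2037 = 0.3621 ≈ 0.362
Degrees of freedom = 2 − 1 = 1; critical value at α = 0.05 is 3.841.
Since 0.362 < 3.841, we fail to reject the null hypothesis — the data are consistent with the 9:7 ratio.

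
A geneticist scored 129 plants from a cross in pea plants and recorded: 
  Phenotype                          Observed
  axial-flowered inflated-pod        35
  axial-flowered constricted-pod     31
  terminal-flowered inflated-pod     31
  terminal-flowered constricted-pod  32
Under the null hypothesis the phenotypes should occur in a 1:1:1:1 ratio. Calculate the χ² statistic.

0.333

The 1:1:1:1 ratio has 4 parts, so with N = 129 the expected counts are:
  axial-flowered inflated-pod: 129 × 1/4 = 32.25
  axial-flowered constricted-pod: 129 × 1/4 = 32.25
  terminal-flowered inflated-pod: 129 × 1/4 = 32.25
  terminal-flowered constricted-pod: 129 × 1/4 = 32.25
χ² = Σ (O − E)² / E
  axial-flowered inflated-pod: (35 − 32.25)² / 32.25 = 0.2345
  axial-flowered constricted-pod: (31 − 32.25)² / 32.25 = 0.0484
  terminal-flowered inflated-pod: (31 − 32.25)² / 32.25 = 0.0484
  terminal-flowered constricted-pod: (32 − 32.25)² / 32.25 = 0.0019
χ² = 0.2345 + 0.0484 + 0.0484 + 0.0019 = 0.3332 ≈ 0.333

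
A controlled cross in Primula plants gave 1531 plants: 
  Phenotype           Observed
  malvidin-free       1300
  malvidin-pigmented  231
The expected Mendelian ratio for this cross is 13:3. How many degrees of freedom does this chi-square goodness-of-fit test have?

A goodness-of-fit test with 2 phenotype classes has df = 2 − 1 = 1.

1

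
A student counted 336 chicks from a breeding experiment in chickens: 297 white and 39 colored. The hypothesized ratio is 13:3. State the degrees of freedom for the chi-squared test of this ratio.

A goodness-of-fit test with 2 phenotype classes has df = 2 − 1 = 1.

1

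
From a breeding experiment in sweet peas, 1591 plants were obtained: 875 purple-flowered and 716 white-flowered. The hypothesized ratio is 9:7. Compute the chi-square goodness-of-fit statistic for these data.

Total ratio parts = 16. Expected numbers out of 1591:
  purple-flowered: 1591 × 9/16 = 894.9375
  white-flowered: 1591 × 7/16 = 696.0625
χ² = Σ (O − E)² / E
  purple-flowered: (875 − 894.9375)² / 894.9375 = 0.4442
  white-flowered: (716 − 696.0625)² / 696.0625 = 0.5711
χ² = 0.4442 + 0.5711 = 1.0153 ≈ 1.015

1.015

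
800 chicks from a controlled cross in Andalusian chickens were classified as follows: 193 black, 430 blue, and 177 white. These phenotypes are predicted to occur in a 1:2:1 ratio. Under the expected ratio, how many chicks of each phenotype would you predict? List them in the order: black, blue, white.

Under the 1:2:1 hypothesis (Σ ratio = 4, N = 800):
  black: 800 × 1/4 = 200
  blue: 800 × 2/4 = 400
  white: 800 × 1/4 = 200

200, 400, 200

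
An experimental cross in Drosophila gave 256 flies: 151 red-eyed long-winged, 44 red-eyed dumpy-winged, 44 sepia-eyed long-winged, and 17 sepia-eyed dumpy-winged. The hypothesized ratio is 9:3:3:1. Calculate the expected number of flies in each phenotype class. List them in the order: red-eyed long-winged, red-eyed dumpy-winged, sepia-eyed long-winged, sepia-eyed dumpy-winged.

144, 48, 48, 16

The 9:3:3:1 ratio has 16 parts, so with N = 256 the expected counts are:
  red-eyed long-winged: 256 × 9/16 = 144
  red-eyed dumpy-winged: 256 × 3/16 = 48
  sepia-eyed long-winged: 256 × 3/16 = 48
  sepia-eyed dumpy-winged: 256 × 1/16 = 16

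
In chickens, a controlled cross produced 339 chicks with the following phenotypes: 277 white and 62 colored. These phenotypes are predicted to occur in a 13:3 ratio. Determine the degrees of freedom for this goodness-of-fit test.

1

A goodness-of-fit test with 2 phenotype classes has df = 2 − 1 = 1.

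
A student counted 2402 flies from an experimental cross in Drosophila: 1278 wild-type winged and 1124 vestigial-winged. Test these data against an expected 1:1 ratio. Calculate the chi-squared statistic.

9.873

Total ratio parts = 2. Expected numbers out of 2402:
  wild-type winged: 2402 × 1/2 = 1201
  vestigial-winged: 2402 × 1/2 = 1201
χ² = Σ (O − E)² / E
  wild-type winged: (1278 − 1201)² / 1201 = 4.9367
  vestigial-winged: (1124 − 1201)² / 1201 = 4.9367
χ² = 4.9367 + 4.9367 = 9.8734 ≈ 9.873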